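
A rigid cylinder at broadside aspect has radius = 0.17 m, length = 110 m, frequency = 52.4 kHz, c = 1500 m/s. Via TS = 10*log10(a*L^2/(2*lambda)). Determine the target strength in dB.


lambda = 1500/52400 = 0.02863 m
TS = 10*log10(0.17*110^2/(2*0.02863)) = 45.55

45.55 dB


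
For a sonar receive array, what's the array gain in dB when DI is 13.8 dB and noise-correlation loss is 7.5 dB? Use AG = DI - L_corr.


AG = DI - L_corr = 13.8 - 7.5 = 6.3

6.3 dB


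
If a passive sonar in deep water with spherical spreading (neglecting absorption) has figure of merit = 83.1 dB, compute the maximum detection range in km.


14.29 km


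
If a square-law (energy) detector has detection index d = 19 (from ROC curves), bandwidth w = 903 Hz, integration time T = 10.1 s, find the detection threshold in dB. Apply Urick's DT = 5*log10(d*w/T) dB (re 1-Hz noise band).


DT = 5*log10(d*w/T) = 5*log10(19 * 903 / 10.1) = 5*log10(1698.71) = 16.15

16.15 dB


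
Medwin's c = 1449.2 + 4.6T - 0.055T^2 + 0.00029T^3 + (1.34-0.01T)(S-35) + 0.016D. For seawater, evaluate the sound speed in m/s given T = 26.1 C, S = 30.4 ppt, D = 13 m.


c = 1449.2 + 4.6*26.1 - 0.055*26.1^2 + 0.00029*26.1^3 + (1.34 - 0.01*26.1)*(30.4 - 35) + 0.016*13 = 1532.19

1532.19 m/s


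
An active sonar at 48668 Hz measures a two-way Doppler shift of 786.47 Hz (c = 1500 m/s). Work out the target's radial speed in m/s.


From fd = 2*f*v/c, v = c*fd/(2*f) = 1500 * 786.47 / (2*48668) = 12.12

12.12 m/s


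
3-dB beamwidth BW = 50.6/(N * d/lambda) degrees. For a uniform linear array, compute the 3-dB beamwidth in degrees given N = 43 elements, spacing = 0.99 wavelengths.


BW = 50.6 / (43 * 0.99) = 50.6 / 42.57 = 1.19

1.19 deg


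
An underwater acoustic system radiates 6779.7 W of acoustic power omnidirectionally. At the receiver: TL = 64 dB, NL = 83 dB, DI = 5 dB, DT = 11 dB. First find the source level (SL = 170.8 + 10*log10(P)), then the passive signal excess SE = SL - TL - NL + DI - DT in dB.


Step 1: SL = 170.8 + 10*log10(6779.7) = 209.11 dB
Step 2: SE = SL - TL - NL + DI - DT = 209.11 - 64 - 83 + 5 - 11 = 56.11

56.11 dB


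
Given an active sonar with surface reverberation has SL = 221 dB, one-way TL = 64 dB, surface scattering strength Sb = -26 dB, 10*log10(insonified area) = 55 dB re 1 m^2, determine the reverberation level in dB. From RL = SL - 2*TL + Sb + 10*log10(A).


RL = SL - 2*TL + Sb + 10*log10(A) = 221 - 2*64 + (-26) + 55 = 122

122 dB


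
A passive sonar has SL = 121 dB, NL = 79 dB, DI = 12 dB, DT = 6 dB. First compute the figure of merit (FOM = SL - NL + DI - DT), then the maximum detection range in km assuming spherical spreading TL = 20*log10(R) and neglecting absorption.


Step 1: FOM = SL - NL + DI - DT = 121 - 79 + 12 - 6 = 48 dB
Step 2: at max range FOM = TL = 20*log10(R), so R = 10^(48/20) = 251.19 m = 0.25 km

0.25 km


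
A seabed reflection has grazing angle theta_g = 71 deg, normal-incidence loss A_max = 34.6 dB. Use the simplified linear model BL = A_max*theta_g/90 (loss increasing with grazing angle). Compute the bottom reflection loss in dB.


27.3 dB


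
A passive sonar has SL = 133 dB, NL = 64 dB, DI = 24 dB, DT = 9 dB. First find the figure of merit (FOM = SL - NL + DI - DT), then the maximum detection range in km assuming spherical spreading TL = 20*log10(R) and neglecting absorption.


Step 1: FOM = SL - NL + DI - DT = 133 - 64 + 24 - 9 = 84 dB
Step 2: at max range FOM = TL = 20*log10(R), so R = 10^(84/20) = 15848.93 m = 15.85 km

15.85 km


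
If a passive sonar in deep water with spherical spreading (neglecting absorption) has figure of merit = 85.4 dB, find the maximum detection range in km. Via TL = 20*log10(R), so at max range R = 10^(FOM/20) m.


At max range FOM = TL, so 20*log10(R) = 85.4
R = 10^(85.4/20) = 18620.87 m = 18.62 km

18.62 km


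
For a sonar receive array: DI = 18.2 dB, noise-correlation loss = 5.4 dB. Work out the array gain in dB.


AG = DI - L_corr = 18.2 - 5.4 = 12.8

12.8 dB


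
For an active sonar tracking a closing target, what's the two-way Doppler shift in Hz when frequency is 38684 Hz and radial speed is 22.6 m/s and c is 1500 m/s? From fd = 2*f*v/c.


fd = 2*f*v/c = 2 * 38684 * 22.6 / 1500 = 1165.68

1165.68 Hz


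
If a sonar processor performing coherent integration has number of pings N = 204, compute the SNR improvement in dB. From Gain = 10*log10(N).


Gain = 10*log10(204) = 23.1

23.1 dB


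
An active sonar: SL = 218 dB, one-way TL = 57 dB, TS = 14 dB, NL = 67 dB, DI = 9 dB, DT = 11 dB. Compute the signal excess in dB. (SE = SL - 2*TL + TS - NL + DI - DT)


49 dB


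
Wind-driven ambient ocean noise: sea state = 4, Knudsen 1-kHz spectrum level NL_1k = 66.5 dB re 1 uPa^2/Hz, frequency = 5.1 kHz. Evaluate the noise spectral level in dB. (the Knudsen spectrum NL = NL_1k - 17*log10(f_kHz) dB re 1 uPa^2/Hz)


54.47 dB


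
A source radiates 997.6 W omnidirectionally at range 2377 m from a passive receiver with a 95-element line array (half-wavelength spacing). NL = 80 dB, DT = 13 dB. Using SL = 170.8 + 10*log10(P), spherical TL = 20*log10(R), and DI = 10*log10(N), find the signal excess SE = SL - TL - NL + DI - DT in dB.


60.05 dB


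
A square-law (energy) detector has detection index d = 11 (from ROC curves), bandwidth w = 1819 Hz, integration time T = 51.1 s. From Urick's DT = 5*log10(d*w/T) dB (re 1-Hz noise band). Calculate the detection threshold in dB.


DT = 5*log10(d*w/T) = 5*log10(11 * 1819 / 51.1) = 5*log10(391.57) = 12.96

12.96 dB


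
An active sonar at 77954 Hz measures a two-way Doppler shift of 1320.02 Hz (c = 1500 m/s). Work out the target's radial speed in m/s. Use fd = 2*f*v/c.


12.7 m/s


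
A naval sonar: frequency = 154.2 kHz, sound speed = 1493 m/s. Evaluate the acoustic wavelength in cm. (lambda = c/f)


lambda = c/f = 1493 / 154200 = 0.0097 m = 0.97 cm

0.97 cm


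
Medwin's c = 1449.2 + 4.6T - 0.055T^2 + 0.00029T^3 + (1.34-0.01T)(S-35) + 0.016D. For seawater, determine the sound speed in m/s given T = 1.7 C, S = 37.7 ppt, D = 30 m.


c = 1449.2 + 4.6*1.7 - 0.055*1.7^2 + 0.00029*1.7^3 + (1.34 - 0.01*1.7)*(37.7 - 35) + 0.016*30 = 1460.91

1460.91 m/s


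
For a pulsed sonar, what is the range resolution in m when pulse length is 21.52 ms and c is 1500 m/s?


dR = c*tau/2 = 1500 * 21.52e-3 / 2 = 16.14

16.14 m


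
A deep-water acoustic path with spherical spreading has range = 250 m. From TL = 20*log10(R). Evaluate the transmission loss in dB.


TL = 20*log10(250) = 47.96

47.96 dB


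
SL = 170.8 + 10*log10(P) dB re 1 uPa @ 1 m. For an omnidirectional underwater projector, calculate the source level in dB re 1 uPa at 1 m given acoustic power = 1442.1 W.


SL = 170.8 + 10*log10(1442.1) = 170.8 + 31.59 = 202.39

202.39 dB


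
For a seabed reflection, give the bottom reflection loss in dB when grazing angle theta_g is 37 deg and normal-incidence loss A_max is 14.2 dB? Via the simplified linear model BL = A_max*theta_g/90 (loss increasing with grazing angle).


BL = A_max * theta_g / 90 = 14.2 * 37 / 90 = 5.84

5.84 dB


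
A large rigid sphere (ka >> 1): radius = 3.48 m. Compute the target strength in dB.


TS = 10*log10(3.48^2 / 4) = 10*log10(3.0276) = 4.81

4.81 dB


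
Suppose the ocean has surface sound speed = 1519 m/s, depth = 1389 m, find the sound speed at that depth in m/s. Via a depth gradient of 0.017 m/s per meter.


c = 1519 + 0.017 * 1389 = 1542.613

1542.613 m/s


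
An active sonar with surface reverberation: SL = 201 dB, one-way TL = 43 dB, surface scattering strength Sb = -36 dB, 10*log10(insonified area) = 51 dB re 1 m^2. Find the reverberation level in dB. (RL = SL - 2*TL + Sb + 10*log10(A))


RL = SL - 2*TL + Sb + 10*log10(A) = 201 - 2*43 + (-36) + 51 = 130

130 dB


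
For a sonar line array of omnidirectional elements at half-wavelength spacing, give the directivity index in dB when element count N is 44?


16.43 dB


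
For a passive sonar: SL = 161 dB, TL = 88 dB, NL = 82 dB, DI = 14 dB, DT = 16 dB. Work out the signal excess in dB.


SE = SL - TL - NL + DI - DT = 161 - 88 - 82 + 14 - 16 = -11

-11 dB


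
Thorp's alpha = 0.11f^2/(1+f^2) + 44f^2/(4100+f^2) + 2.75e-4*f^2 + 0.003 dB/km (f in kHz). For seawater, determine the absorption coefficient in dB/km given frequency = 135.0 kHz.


f^2 = 18225.0
alpha = 0.11*18225.0/(1+18225.0) + 44*18225.0/(4100+18225.0) + 2.75e-4*18225.0 + 0.003 = 41.044

41.044 dB/km


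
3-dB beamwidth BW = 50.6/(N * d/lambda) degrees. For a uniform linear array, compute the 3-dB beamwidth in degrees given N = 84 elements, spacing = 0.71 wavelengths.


0.85 deg


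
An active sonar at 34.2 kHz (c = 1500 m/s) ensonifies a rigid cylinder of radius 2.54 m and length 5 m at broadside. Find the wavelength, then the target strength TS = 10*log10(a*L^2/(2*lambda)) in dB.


Step 1: lambda = c/f = 1500/34200 = 0.04386 m
Step 2: TS = 10*log10(a*L^2/(2*lambda)) = 10*log10(2.54*5^2/(2*0.04386)) = 28.6

28.6 dB


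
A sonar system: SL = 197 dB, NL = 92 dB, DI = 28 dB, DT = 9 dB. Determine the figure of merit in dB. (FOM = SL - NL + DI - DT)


FOM = SL - NL + DI - DT = 197 - 92 + 28 - 9 = 124

124 dB


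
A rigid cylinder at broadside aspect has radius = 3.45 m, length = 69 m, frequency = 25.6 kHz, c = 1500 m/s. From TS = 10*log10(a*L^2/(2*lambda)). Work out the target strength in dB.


lambda = 1500/25600 = 0.05859 m
TS = 10*log10(3.45*69^2/(2*0.05859)) = 51.47

51.47 dB


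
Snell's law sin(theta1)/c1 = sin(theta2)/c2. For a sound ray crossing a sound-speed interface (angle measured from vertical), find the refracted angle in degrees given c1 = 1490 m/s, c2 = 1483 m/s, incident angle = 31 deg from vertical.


sin(theta2) = (c2/c1)*sin(theta1) = (1483/1490)*sin(31 deg) = 0.51262
theta2 = arcsin(0.51262) = 30.84

30.84 deg


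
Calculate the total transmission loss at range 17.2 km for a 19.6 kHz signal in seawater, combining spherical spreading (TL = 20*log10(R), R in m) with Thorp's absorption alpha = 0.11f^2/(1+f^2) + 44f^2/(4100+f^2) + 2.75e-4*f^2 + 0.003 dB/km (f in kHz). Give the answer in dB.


153.3 dB


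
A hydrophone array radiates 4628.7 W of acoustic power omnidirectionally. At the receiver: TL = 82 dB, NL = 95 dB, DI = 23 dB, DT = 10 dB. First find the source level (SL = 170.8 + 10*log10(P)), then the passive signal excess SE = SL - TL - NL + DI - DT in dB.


Step 1: SL = 170.8 + 10*log10(4628.7) = 207.45 dB
Step 2: SE = SL - TL - NL + DI - DT = 207.45 - 82 - 95 + 23 - 10 = 43.45

43.45 dB


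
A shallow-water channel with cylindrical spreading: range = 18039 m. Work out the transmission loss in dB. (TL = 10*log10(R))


TL = 10*log10(18039) = 42.56

42.56 dB


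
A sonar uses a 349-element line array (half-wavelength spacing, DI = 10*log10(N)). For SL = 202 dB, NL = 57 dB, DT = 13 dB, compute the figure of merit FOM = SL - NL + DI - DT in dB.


157.43 dB


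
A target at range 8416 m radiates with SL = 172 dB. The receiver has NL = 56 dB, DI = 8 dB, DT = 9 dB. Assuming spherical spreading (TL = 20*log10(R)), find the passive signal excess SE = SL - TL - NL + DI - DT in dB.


Step 1: TL = 20*log10(8416) = 78.5 dB
Step 2: SE = 172 - 78.5 - 56 + 8 - 9 = 36.5

36.5 dB


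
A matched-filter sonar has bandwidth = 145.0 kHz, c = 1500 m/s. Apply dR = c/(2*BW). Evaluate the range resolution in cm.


dR = c/(2*BW) = 1500 / (2 * 145.0e3) = 0.0052 m = 0.52 cm

0.52 cm


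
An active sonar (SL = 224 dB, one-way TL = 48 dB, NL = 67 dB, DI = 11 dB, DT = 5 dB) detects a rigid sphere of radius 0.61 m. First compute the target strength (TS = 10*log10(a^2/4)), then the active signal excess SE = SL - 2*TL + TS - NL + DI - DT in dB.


Step 1: TS = 10*log10(0.61^2/4) = -10.31 dB
Step 2: SE = SL - 2*TL + TS - NL + DI - DT = 224 - 2*48 + (-10.31) - 67 + 11 - 5 = 56.69

56.69 dB


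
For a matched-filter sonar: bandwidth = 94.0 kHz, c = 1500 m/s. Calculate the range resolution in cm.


dR = c/(2*BW) = 1500 / (2 * 94.0e3) = 0.008 m = 0.8 cm

0.8 cm


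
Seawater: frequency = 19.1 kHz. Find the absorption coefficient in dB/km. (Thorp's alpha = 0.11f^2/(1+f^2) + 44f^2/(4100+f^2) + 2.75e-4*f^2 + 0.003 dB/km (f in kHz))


f^2 = 364.81
alpha = 0.11*364.81/(1+364.81) + 44*364.81/(4100+364.81) + 2.75e-4*364.81 + 0.003 = 3.808

3.808 dB/km


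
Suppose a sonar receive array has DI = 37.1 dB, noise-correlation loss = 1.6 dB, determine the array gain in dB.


35.5 dB


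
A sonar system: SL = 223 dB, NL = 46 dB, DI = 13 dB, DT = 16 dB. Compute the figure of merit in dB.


174 dB


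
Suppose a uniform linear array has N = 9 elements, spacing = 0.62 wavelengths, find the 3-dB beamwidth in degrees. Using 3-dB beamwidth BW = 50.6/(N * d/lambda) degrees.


9.07 deg


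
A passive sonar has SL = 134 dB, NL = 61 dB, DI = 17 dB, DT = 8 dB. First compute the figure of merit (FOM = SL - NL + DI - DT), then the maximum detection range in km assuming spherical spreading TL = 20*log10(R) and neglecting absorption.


Step 1: FOM = SL - NL + DI - DT = 134 - 61 + 17 - 8 = 82 dB
Step 2: at max range FOM = TL = 20*log10(R), so R = 10^(82/20) = 12589.25 m = 12.59 km

12.59 km


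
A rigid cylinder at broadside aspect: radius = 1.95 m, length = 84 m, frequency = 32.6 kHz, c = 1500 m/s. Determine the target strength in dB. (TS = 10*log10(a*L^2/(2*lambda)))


lambda = 1500/32600 = 0.04601 m
TS = 10*log10(1.95*84^2/(2*0.04601)) = 51.75

51.75 dB


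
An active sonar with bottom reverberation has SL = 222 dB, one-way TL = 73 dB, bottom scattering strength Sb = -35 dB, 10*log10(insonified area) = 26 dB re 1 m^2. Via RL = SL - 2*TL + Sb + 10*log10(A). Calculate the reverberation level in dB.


RL = SL - 2*TL + Sb + 10*log10(A) = 222 - 2*73 + (-35) + 26 = 67

67 dB


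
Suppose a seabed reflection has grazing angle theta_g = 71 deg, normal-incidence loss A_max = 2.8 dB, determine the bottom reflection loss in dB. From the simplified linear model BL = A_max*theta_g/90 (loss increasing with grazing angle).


BL = A_max * theta_g / 90 = 2.8 * 71 / 90 = 2.21

2.21 dB


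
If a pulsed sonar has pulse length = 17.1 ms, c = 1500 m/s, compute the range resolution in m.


dR = c*tau/2 = 1500 * 17.1e-3 / 2 = 12.825

12.825 m


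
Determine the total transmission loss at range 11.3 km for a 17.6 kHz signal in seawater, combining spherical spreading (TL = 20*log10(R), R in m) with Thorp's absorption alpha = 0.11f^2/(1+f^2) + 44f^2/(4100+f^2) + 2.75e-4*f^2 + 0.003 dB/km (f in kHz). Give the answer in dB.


Step 1 (Thorp): alpha = 0.11*309.76/(1+309.76) + 44*309.76/(4100+309.76) + 2.75e-4*309.76 + 0.003 = 3.2886 dB/km
Step 2: TL_spread = 20*log10(11300) = 81.06 dB
Step 3: TL_abs = alpha*R = 3.2886 * 11.3 = 37.16 dB
Step 4: TL_total = 81.06 + 37.16 = 118.22

118.22 dB


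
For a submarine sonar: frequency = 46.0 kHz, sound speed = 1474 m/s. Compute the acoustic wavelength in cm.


lambda = c/f = 1474 / 46000 = 0.032 m = 3.2 cm

3.2 cm


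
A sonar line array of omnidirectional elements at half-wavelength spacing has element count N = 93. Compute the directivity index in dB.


19.68 dB


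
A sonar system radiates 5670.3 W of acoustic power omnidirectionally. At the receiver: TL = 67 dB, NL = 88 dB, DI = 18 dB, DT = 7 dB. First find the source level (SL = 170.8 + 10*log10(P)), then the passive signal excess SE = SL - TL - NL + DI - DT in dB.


Step 1: SL = 170.8 + 10*log10(5670.3) = 208.34 dB
Step 2: SE = SL - TL - NL + DI - DT = 208.34 - 67 - 88 + 18 - 7 = 64.34

64.34 dB


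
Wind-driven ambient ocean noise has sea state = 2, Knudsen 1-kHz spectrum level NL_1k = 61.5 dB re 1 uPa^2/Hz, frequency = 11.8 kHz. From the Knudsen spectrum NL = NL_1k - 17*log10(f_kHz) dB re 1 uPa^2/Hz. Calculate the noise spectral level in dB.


NL = NL_1k - 17*log10(f_kHz) = 61.5 - 17*log10(11.8) = 61.5 - (18.22) = 43.28

43.28 dB


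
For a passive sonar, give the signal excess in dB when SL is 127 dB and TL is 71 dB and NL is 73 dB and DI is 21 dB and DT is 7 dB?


-3 dB


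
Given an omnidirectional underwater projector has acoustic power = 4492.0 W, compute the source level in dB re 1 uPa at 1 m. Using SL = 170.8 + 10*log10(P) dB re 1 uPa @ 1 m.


SL = 170.8 + 10*log10(4492.0) = 170.8 + 36.52 = 207.32

207.32 dB


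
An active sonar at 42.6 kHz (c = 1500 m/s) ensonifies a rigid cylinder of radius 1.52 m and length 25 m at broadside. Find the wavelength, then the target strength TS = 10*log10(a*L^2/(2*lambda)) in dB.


Step 1: lambda = c/f = 1500/42600 = 0.03521 m
Step 2: TS = 10*log10(a*L^2/(2*lambda)) = 10*log10(1.52*25^2/(2*0.03521)) = 41.3

41.3 dB


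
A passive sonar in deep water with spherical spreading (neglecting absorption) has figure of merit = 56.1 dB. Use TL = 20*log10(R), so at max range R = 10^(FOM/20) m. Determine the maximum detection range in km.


At max range FOM = TL, so 20*log10(R) = 56.1
R = 10^(56.1/20) = 638.26 m = 0.64 km

0.64 km


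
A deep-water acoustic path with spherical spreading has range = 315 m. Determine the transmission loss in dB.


TL = 20*log10(315) = 49.97

49.97 dB


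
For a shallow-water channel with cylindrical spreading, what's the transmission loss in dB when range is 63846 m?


TL = 10*log10(63846) = 48.05

48.05 dB


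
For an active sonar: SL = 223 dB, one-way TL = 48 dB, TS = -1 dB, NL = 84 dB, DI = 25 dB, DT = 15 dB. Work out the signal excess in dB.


SE = SL - 2*TL + TS - NL + DI - DT = 223 - 2*48 + (-1) - 84 + 25 - 15 = 52

52 dB


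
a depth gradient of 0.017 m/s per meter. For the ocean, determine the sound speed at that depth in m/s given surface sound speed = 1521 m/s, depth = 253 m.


c = 1521 + 0.017 * 253 = 1525.301

1525.301 m/s


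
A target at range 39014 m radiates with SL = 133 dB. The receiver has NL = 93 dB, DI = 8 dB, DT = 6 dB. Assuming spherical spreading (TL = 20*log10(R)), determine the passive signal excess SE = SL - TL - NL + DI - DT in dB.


Step 1: TL = 20*log10(39014) = 91.82 dB
Step 2: SE = 133 - 91.82 - 93 + 8 - 6 = -49.82

-49.82 dB


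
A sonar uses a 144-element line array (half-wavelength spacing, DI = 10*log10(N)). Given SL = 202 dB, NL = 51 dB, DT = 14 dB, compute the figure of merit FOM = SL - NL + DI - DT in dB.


Step 1: DI = 10*log10(144) = 21.58 dB
Step 2: FOM = SL - NL + DI - DT = 202 - 51 + 21.58 - 14 = 158.58

158.58 dB


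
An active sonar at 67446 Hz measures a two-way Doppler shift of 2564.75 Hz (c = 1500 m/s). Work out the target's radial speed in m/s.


28.52 m/s


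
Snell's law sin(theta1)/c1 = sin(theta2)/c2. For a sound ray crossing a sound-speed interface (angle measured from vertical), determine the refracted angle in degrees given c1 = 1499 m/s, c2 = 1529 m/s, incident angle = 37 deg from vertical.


sin(theta2) = (c2/c1)*sin(theta1) = (1529/1499)*sin(37 deg) = 0.61386
theta2 = arcsin(0.61386) = 37.87

37.87 deg


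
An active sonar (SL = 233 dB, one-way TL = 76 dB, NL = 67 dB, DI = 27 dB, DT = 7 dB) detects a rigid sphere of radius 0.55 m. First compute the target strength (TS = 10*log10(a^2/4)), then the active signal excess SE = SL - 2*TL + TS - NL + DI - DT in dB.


Step 1: TS = 10*log10(0.55^2/4) = -11.21 dB
Step 2: SE = SL - 2*TL + TS - NL + DI - DT = 233 - 2*76 + (-11.21) - 67 + 27 - 7 = 22.79

22.79 dB


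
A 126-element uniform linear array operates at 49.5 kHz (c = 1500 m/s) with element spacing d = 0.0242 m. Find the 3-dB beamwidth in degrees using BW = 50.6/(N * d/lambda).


Step 1: lambda = 1500/49500 = 0.0303 m
Step 2: d/lambda = 0.0242/0.0303 = 0.7987
Step 3: BW = 50.6/(N * d/lambda) = 50.6/(126 * 0.7987) = 0.5

0.5 deg


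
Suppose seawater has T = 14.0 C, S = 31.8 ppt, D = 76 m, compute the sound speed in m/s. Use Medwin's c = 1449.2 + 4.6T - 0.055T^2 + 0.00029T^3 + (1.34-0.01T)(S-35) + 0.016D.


c = 1449.2 + 4.6*14.0 - 0.055*14.0^2 + 0.00029*14.0^3 + (1.34 - 0.01*14.0)*(31.8 - 35) + 0.016*76 = 1500.99

1500.99 m/s


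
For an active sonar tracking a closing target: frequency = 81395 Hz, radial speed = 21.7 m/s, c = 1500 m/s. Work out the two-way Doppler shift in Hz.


fd = 2*f*v/c = 2 * 81395 * 21.7 / 1500 = 2355.03

2355.03 Hz


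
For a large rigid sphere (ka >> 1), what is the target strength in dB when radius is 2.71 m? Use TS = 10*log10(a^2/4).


TS = 10*log10(2.71^2 / 4) = 10*log10(1.836025) = 2.64

2.64 dB


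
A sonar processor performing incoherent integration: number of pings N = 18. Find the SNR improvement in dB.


6.28 dB


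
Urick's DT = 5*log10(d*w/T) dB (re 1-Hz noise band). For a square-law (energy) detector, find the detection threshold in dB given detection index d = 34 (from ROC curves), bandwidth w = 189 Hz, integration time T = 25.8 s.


11.98 dB


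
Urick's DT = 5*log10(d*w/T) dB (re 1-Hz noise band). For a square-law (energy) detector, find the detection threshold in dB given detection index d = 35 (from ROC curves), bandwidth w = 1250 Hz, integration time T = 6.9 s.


DT = 5*log10(d*w/T) = 5*log10(35 * 1250 / 6.9) = 5*log10(6340.58) = 19.01

19.01 dB


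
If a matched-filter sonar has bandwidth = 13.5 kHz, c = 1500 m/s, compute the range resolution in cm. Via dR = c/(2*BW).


dR = c/(2*BW) = 1500 / (2 * 13.5e3) = 0.0556 m = 5.56 cm

5.56 cm


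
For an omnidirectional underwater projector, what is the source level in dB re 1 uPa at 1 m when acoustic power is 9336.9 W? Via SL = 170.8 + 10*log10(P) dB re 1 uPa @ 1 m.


SL = 170.8 + 10*log10(9336.9) = 170.8 + 39.7 = 210.5

210.5 dB


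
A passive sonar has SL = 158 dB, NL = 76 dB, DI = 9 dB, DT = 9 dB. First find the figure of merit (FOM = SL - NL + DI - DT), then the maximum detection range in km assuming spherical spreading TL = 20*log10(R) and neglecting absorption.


Step 1: FOM = SL - NL + DI - DT = 158 - 76 + 9 - 9 = 82 dB
Step 2: at max range FOM = TL = 20*log10(R), so R = 10^(82/20) = 12589.25 m = 12.59 km

12.59 km


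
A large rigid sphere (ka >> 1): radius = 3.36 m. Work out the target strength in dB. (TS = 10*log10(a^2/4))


TS = 10*log10(3.36^2 / 4) = 10*log10(2.8224) = 4.51

4.51 dB


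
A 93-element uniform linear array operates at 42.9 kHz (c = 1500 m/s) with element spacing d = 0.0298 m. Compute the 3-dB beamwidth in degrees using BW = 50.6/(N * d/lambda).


Step 1: lambda = 1500/42900 = 0.03497 m
Step 2: d/lambda = 0.0298/0.03497 = 0.8522
Step 3: BW = 50.6/(N * d/lambda) = 50.6/(93 * 0.8522) = 0.64

0.64 deg


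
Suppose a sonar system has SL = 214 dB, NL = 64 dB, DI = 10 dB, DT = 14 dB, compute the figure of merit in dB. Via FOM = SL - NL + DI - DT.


FOM = SL - NL + DI - DT = 214 - 64 + 10 - 14 = 146

146 dB


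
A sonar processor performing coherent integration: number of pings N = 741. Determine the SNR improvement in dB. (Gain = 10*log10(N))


Gain = 10*log10(741) = 28.7

28.7 dB


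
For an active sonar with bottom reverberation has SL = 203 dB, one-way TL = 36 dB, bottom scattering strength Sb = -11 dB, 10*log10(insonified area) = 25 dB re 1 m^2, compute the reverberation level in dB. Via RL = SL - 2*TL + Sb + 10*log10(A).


RL = SL - 2*TL + Sb + 10*log10(A) = 203 - 2*36 + (-11) + 25 = 145

145 dB


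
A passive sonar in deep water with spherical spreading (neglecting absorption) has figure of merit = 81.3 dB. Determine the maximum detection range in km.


11.61 km


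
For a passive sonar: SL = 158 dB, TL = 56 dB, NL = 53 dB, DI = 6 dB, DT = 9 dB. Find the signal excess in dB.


SE = SL - TL - NL + DI - DT = 158 - 56 - 53 + 6 - 9 = 46

46 dB


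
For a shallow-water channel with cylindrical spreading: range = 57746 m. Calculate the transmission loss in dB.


47.62 dB


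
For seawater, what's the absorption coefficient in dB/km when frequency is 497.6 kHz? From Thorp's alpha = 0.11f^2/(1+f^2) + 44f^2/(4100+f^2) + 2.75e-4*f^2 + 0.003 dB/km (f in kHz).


111.488 dB/km


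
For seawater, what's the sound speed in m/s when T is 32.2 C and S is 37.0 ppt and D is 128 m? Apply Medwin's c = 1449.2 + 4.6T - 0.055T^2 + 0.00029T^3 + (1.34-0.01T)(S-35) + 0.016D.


c = 1449.2 + 4.6*32.2 - 0.055*32.2^2 + 0.00029*32.2^3 + (1.34 - 0.01*32.2)*(37.0 - 35) + 0.016*128 = 1554.06

1554.06 m/s


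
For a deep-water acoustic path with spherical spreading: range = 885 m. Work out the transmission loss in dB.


TL = 20*log10(885) = 58.94

58.94 dB


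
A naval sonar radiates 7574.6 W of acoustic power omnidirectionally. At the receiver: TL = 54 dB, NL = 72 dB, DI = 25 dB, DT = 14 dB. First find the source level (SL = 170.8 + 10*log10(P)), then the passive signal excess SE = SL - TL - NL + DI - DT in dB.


Step 1: SL = 170.8 + 10*log10(7574.6) = 209.59 dB
Step 2: SE = SL - TL - NL + DI - DT = 209.59 - 54 - 72 + 25 - 14 = 94.59

94.59 dB


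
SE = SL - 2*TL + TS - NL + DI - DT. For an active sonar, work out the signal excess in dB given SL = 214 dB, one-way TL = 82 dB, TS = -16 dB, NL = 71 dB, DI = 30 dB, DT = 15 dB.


SE = SL - 2*TL + TS - NL + DI - DT = 214 - 2*82 + (-16) - 71 + 30 - 15 = -22

-22 dB


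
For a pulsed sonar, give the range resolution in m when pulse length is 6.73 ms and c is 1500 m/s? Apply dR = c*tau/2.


dR = c*tau/2 = 1500 * 6.73e-3 / 2 = 5.0475

5.0475 m


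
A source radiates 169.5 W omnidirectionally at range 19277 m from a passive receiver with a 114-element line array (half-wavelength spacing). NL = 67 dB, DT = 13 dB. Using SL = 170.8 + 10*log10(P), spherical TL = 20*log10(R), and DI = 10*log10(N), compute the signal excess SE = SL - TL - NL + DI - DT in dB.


47.96 dB


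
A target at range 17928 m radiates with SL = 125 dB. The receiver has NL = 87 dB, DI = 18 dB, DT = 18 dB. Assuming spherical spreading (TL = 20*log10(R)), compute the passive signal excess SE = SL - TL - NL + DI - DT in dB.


-47.07 dB


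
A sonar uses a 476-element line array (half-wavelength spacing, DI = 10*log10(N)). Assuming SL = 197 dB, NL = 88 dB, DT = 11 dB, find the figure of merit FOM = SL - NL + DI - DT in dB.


Step 1: DI = 10*log10(476) = 26.78 dB
Step 2: FOM = SL - NL + DI - DT = 197 - 88 + 26.78 - 11 = 124.78

124.78 dB


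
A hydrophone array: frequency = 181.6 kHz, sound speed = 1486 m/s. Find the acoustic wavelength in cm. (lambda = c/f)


0.82 cm


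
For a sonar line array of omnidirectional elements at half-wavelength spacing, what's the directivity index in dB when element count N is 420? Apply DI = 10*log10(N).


26.23 dB


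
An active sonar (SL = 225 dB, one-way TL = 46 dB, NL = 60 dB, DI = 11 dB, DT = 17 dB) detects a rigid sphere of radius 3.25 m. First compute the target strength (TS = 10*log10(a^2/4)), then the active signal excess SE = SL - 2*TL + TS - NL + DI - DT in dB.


Step 1: TS = 10*log10(3.25^2/4) = 4.22 dB
Step 2: SE = SL - 2*TL + TS - NL + DI - DT = 225 - 2*46 + (4.22) - 60 + 11 - 17 = 71.22

71.22 dB


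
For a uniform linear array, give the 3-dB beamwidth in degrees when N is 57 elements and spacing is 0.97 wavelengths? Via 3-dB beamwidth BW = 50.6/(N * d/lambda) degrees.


BW = 50.6 / (57 * 0.97) = 50.6 / 55.29 = 0.92

0.92 deg


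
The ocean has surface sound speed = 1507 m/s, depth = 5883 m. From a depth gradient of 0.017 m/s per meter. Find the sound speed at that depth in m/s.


c = 1507 + 0.017 * 5883 = 1607.011

1607.011 m/s


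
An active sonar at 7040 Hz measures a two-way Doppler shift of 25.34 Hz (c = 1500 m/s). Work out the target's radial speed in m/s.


From fd = 2*f*v/c, v = c*fd/(2*f) = 1500 * 25.34 / (2*7040) = 2.7

2.7 m/s


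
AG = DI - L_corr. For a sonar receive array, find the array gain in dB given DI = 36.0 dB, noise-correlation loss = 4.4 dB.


AG = DI - L_corr = 36.0 - 4.4 = 31.6

31.6 dB


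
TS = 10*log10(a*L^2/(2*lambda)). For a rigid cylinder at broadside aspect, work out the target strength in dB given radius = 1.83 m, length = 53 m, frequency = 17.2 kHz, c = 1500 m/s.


lambda = 1500/17200 = 0.08721 m
TS = 10*log10(1.83*53^2/(2*0.08721)) = 44.69

44.69 dB


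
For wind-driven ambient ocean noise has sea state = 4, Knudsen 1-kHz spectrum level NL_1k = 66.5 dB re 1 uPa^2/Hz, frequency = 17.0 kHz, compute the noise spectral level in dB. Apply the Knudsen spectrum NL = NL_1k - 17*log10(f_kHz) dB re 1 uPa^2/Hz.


45.58 dB


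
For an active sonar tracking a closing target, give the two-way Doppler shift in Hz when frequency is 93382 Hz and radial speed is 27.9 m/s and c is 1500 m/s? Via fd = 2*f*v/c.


fd = 2*f*v/c = 2 * 93382 * 27.9 / 1500 = 3473.81

3473.81 Hz


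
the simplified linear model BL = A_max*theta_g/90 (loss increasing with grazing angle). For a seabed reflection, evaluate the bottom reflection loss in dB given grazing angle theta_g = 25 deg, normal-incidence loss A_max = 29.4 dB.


BL = A_max * theta_g / 90 = 29.4 * 25 / 90 = 8.17

8.17 dB


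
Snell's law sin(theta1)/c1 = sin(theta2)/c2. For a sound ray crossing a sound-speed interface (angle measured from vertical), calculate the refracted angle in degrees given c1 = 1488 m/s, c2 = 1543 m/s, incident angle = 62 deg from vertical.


sin(theta2) = (c2/c1)*sin(theta1) = (1543/1488)*sin(62 deg) = 0.91558
theta2 = arcsin(0.91558) = 66.29

66.29 deg


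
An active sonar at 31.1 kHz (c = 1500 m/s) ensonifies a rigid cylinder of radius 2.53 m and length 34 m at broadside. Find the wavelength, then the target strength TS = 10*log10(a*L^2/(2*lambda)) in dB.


Step 1: lambda = c/f = 1500/31100 = 0.04823 m
Step 2: TS = 10*log10(a*L^2/(2*lambda)) = 10*log10(2.53*34^2/(2*0.04823)) = 44.82

44.82 dB


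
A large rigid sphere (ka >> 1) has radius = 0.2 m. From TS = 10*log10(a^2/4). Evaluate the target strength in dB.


TS = 10*log10(0.2^2 / 4) = 10*log10(0.01) = -20.0

-20.0 dB


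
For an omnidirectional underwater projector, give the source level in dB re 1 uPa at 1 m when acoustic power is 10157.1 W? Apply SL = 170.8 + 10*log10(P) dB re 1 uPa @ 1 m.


210.87 dB


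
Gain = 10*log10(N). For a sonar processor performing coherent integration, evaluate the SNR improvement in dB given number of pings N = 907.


29.58 dB


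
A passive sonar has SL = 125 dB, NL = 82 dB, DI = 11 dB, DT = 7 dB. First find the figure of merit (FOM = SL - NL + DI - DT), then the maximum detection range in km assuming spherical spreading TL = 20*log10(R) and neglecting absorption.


Step 1: FOM = SL - NL + DI - DT = 125 - 82 + 11 - 7 = 47 dB
Step 2: at max range FOM = TL = 20*log10(R), so R = 10^(47/20) = 223.87 m = 0.22 km

0.22 km


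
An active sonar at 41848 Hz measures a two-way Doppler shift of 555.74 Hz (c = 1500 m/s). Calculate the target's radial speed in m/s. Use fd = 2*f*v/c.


From fd = 2*f*v/c, v = c*fd/(2*f) = 1500 * 555.74 / (2*41848) = 9.96

9.96 m/s


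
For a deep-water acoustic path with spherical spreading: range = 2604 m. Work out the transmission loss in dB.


TL = 20*log10(2604) = 68.31

68.31 dB


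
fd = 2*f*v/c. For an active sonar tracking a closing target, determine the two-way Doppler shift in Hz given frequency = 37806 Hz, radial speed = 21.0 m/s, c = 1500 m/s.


fd = 2*f*v/c = 2 * 37806 * 21.0 / 1500 = 1058.57

1058.57 Hz


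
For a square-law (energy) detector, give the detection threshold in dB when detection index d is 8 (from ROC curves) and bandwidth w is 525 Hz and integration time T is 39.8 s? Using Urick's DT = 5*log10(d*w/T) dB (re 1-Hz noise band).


DT = 5*log10(d*w/T) = 5*log10(8 * 525 / 39.8) = 5*log10(105.53) = 10.12

10.12 dB


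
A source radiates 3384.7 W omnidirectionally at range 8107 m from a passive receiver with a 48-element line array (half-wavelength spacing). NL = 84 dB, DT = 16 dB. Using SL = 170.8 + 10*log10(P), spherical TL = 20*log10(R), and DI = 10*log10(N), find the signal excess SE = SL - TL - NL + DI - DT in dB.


44.73 dB


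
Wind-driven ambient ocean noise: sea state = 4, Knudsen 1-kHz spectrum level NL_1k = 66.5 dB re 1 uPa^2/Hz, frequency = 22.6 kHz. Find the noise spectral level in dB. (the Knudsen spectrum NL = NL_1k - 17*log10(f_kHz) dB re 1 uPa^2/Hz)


NL = NL_1k - 17*log10(f_kHz) = 66.5 - 17*log10(22.6) = 66.5 - (23.02) = 43.48

43.48 dB


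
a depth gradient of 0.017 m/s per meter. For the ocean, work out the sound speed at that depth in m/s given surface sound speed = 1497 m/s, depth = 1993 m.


c = 1497 + 0.017 * 1993 = 1530.881

1530.881 m/s


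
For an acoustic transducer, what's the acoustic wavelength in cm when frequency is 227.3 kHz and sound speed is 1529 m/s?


0.67 cm


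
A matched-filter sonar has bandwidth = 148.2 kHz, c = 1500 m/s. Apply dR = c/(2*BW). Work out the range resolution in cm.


0.51 cm


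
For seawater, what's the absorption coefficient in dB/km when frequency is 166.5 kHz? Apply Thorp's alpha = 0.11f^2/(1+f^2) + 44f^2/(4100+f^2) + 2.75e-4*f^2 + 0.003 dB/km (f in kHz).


46.068 dB/km


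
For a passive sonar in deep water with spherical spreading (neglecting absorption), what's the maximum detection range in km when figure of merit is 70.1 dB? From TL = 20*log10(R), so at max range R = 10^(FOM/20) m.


At max range FOM = TL, so 20*log10(R) = 70.1
R = 10^(70.1/20) = 3198.9 m = 3.2 km

3.2 km


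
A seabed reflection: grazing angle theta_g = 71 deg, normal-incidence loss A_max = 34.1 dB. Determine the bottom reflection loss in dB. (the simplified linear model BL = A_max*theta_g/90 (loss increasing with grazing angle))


BL = A_max * theta_g / 90 = 34.1 * 71 / 90 = 26.9

26.9 dB


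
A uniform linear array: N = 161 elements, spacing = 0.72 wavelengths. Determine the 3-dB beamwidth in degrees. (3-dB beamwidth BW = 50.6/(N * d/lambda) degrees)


BW = 50.6 / (161 * 0.72) = 50.6 / 115.92 = 0.44

0.44 deg


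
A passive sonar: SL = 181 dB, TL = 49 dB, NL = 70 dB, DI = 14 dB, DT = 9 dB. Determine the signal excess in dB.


SE = SL - TL - NL + DI - DT = 181 - 49 - 70 + 14 - 9 = 67

67 dB


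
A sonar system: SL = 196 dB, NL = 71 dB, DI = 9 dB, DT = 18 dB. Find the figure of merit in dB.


FOM = SL - NL + DI - DT = 196 - 71 + 9 - 18 = 116

116 dB


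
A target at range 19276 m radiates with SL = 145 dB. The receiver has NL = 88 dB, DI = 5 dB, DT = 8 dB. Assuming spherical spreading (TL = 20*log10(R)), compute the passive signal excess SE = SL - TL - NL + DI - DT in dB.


Step 1: TL = 20*log10(19276) = 85.7 dB
Step 2: SE = 145 - 85.7 - 88 + 5 - 8 = -31.7

-31.7 dB


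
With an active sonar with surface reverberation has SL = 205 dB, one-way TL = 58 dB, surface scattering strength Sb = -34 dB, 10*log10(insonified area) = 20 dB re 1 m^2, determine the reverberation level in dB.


75 dB


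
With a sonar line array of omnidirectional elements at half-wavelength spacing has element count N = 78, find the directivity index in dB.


18.92 dB


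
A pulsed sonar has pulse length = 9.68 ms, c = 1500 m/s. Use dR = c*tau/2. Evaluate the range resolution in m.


dR = c*tau/2 = 1500 * 9.68e-3 / 2 = 7.26

7.26 m


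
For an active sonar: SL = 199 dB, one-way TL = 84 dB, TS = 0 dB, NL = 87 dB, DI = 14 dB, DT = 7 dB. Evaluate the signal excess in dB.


SE = SL - 2*TL + TS - NL + DI - DT = 199 - 2*84 + (0) - 87 + 14 - 7 = -49

-49 dB


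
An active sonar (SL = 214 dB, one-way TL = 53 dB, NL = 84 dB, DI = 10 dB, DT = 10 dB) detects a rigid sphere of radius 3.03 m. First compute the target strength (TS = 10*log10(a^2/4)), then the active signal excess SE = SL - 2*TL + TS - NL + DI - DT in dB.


Step 1: TS = 10*log10(3.03^2/4) = 3.61 dB
Step 2: SE = SL - 2*TL + TS - NL + DI - DT = 214 - 2*53 + (3.61) - 84 + 10 - 10 = 27.61

27.61 dB


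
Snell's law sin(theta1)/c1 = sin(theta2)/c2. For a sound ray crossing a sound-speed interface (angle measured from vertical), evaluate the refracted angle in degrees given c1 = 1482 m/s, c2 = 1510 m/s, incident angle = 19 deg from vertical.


19.37 deg


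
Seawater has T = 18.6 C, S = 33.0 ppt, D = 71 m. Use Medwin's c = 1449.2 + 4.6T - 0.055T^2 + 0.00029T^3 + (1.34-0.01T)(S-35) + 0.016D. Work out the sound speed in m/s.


c = 1449.2 + 4.6*18.6 - 0.055*18.6^2 + 0.00029*18.6^3 + (1.34 - 0.01*18.6)*(33.0 - 35) + 0.016*71 = 1516.43

1516.43 m/s


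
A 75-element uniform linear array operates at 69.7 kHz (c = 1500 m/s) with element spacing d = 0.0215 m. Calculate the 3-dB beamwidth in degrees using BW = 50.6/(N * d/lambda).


Step 1: lambda = 1500/69700 = 0.02152 m
Step 2: d/lambda = 0.0215/0.02152 = 0.9991
Step 3: BW = 50.6/(N * d/lambda) = 50.6/(75 * 0.9991) = 0.68

0.68 deg


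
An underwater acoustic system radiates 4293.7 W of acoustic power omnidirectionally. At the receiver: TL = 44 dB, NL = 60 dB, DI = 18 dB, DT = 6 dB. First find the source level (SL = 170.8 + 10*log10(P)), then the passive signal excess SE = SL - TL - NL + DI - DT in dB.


Step 1: SL = 170.8 + 10*log10(4293.7) = 207.13 dB
Step 2: SE = SL - TL - NL + DI - DT = 207.13 - 44 - 60 + 18 - 6 = 115.13

115.13 dB


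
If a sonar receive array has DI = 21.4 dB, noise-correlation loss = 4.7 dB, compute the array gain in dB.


16.7 dB


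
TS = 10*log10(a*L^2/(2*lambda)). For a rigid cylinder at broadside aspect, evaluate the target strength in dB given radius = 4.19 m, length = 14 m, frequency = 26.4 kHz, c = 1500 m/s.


lambda = 1500/26400 = 0.05682 m
TS = 10*log10(4.19*14^2/(2*0.05682)) = 38.59

38.59 dB


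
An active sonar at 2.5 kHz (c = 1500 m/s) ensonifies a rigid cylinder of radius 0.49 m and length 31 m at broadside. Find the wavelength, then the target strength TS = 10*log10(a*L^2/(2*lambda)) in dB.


Step 1: lambda = c/f = 1500/2500 = 0.6 m
Step 2: TS = 10*log10(a*L^2/(2*lambda)) = 10*log10(0.49*31^2/(2*0.6)) = 25.94

25.94 dB


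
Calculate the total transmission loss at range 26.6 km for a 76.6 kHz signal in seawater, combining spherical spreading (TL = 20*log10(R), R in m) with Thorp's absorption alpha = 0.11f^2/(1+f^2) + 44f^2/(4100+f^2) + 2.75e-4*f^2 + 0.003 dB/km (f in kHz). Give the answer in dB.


823.4 dB


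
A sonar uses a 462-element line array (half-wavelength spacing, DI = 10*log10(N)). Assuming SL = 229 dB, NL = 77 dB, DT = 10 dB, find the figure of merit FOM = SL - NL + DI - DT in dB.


168.65 dB


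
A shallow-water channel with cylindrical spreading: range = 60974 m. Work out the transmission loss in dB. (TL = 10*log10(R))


TL = 10*log10(60974) = 47.85

47.85 dB


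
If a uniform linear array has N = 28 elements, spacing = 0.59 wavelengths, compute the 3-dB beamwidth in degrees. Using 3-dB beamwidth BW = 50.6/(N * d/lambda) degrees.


3.06 deg


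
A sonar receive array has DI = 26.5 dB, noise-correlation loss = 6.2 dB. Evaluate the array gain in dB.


AG = DI - L_corr = 26.5 - 6.2 = 20.3

20.3 dB


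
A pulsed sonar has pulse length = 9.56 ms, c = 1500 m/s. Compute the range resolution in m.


dR = c*tau/2 = 1500 * 9.56e-3 / 2 = 7.17

7.17 m


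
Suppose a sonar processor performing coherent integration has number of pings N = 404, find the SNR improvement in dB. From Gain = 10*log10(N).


26.06 dB


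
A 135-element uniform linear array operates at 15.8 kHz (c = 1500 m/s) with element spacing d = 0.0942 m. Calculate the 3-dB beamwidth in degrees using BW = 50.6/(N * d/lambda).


0.38 deg


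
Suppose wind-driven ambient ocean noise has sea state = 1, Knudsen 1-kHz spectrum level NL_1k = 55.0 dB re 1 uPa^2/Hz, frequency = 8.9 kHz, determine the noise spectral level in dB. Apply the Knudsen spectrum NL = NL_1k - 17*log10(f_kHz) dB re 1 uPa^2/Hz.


NL = NL_1k - 17*log10(f_kHz) = 55.0 - 17*log10(8.9) = 55.0 - (16.14) = 38.86

38.86 dB


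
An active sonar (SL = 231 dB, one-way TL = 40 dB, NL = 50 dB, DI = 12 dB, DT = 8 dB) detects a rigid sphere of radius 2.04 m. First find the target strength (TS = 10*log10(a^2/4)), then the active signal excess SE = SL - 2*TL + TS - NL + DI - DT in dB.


Step 1: TS = 10*log10(2.04^2/4) = 0.17 dB
Step 2: SE = SL - 2*TL + TS - NL + DI - DT = 231 - 2*40 + (0.17) - 50 + 12 - 8 = 105.17

105.17 dB
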